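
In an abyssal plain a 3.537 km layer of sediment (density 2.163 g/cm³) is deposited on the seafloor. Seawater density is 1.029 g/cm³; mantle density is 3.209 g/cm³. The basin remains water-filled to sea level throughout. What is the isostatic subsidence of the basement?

Submarine loading: the sediment displaces seawater, and the subsidence is in turn flooded, so s (ρ_m − ρ_w) = t (ρ_sed − ρ_w).
s = 3.537 km × (2.163 − 1.029) / (3.209 − 1.029) = 1.84 km.

1.84 km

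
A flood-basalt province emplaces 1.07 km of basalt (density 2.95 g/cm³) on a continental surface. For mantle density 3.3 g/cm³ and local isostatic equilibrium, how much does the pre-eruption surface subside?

0.957 km

Subaerial loading: s = t ρ_load / ρ_m.
s = 1.07 km × 2.95/3.3 = 0.957 km.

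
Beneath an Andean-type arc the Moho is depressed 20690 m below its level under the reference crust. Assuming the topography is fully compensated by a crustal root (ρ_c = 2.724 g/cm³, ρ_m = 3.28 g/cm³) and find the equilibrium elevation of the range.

4220 m

Equating mass per unit area of the two columns: ρ_c h = (ρ_m − ρ_c) r.
h = r (ρ_m − ρ_c) / ρ_c = 20690 m × (3.28 − 2.724) / 2.724 = 4220 m.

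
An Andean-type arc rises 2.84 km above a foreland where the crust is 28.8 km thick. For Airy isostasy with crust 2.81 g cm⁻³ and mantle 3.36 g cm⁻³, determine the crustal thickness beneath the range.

Root depth r = h ρ_c / (ρ_m − ρ_c) = 2.84 km × 2.81 / 0.55 = 14.51 km.
Total thickness = T + h + r = 28.8 km + 2.84 km + 14.51 km = 46.1 km.

46.1 km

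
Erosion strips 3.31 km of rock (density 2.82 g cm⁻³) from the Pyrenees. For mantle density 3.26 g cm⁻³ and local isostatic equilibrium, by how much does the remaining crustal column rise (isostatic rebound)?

Unloading: uplift u = e ρ_c/ρ_m = 3.31 km × 2.82/3.26 = 2.86 km.

2.86 km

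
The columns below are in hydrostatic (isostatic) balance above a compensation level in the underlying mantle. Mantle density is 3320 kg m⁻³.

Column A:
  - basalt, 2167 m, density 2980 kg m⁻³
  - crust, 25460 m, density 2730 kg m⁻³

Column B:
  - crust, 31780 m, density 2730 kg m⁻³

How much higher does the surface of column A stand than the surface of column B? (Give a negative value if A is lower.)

For any compensation level in the mantle, the mantle terms cancel and isostasy reduces to e = (Σt_A − Σt_B) − (Σ(ρt)_A − Σ(ρt)_B) / ρ_m.
Σt_A = 27627 m; Σt_B = 31780 m; Σ(ρt)_A = 75963460; Σ(ρt)_B = 86759400 (in m·kg m⁻³).
e = (27627 − 31780) − (75963460 − 86759400) / 3320 = −901 m.

−901 m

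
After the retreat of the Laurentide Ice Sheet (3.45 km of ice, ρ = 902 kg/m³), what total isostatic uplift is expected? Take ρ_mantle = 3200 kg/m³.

0.972 km

Removing the load lets mantle flow back in; uplift u satisfies ρ_ice t = ρ_m u.
u = t ρ_ice/ρ_m = 3.45 km × 902/3200 = 0.972 km.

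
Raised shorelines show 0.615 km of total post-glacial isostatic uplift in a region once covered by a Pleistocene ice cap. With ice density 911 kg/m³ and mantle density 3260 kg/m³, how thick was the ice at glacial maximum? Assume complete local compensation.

u = t ρ_ice/ρ_m → t = u ρ_m/ρ_ice = 0.615 km × 3260/911 = 2.2 km.

2.2 km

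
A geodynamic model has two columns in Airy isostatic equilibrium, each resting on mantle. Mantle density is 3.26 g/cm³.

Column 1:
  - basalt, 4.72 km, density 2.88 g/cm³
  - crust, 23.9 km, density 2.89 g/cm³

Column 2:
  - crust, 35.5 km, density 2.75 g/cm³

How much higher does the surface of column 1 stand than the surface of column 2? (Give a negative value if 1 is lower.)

−2.29 km

For any compensation level in the mantle, the mantle terms cancel and isostasy reduces to e = (Σt_1 − Σt_2) − (Σ(ρt)_1 − Σ(ρt)_2) / ρ_m.
Σt_1 = 28.62 km; Σt_2 = 35.5 km; Σ(ρt)_1 = 82.6646; Σ(ρt)_2 = 97.625 (in km·g/cm³).
e = (28.62 − 35.5) − (82.6646 − 97.625) / 3.26 = −2.29 km.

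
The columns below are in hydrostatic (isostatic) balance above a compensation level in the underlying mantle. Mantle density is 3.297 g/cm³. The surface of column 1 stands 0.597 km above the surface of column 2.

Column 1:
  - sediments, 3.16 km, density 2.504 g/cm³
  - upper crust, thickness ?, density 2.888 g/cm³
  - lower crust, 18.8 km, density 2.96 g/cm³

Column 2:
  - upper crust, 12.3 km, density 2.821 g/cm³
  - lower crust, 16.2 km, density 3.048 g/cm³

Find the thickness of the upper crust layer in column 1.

7.37 km

Take the compensation level at the base of the deeper column (depth z_c below the surface of column 1) and equate Σ ρ_i t_i down to z_c; mantle fills any gap and the z_c terms cancel.
Column 1: 3.16×2.504 + x×2.888 + 18.8×2.96 + (z_c − 21.96 − x)×3.297
Column 2: 0.597×0 + 12.3×2.821 + 16.2×3.048 + (z_c − 0.597 − 28.5)×3.297
The z_c×3.297 term appears on both sides and cancels. Collect the known terms of each column as K = Σ(ρt)_known − 3.297 × (depth of known layers): K_1 = 63.56064 − 3.297×21.96 = −8.84148; K_2 = 84.0759 − 3.297×(0.597 + 28.5) = −11.856909.
Balance: K_1 − x×(3.297 − 2.888) = K_2, so x = (K_1 − K_2)/(3.297 − 2.888) = 3.01543/0.409 = 7.37 km.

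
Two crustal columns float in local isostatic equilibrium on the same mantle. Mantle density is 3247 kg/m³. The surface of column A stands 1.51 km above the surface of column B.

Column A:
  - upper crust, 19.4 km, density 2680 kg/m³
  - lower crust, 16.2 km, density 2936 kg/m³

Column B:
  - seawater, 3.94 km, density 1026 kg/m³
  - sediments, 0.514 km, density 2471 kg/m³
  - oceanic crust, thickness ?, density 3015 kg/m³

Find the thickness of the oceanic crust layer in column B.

8.56 km

Take the compensation level at the base of the deeper column (depth z_c below the surface of column A) and equate Σ ρ_i t_i down to z_c; mantle fills any gap and the z_c terms cancel.
Column A: 19.4×2680 + 16.2×2936 + (z_c − 35.6)×3247
Column B: 1.51×0 + 3.94×1026 + 0.514×2471 + x×3015 + (z_c − 1.51 − 4.454 − x)×3247
The z_c×3247 term appears on both sides and cancels. Collect the known terms of each column as K = Σ(ρt)_known − 3247 × (depth of known layers): K_A = 99555.2 − 3247×35.6 = −16038; K_B = 5312.534 − 3247×(1.51 + 4.454) = −14052.574.
Balance: K_A = K_B − x×(3247 − 3015), so x = (K_B − K_A)/(3247 − 3015) = 1985.43/232 = 8.56 km.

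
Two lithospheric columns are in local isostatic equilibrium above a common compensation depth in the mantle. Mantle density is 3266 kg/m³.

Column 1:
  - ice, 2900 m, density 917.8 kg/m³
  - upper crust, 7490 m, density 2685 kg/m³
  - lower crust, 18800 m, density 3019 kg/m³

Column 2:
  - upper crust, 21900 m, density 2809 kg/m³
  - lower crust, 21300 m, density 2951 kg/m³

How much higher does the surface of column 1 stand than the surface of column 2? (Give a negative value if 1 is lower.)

For any compensation level in the mantle, the mantle terms cancel and isostasy reduces to e = (Σt_1 − Σt_2) − (Σ(ρt)_1 − Σ(ρt)_2) / ρ_m.
Σt_1 = 29190 m; Σt_2 = 43200 m; Σ(ρt)_1 = 79529470; Σ(ρt)_2 = 124373400 (in m·kg/m³).
e = (29190 − 43200) − (79529470 − 124373400) / 3266 = −279 m.

−279 m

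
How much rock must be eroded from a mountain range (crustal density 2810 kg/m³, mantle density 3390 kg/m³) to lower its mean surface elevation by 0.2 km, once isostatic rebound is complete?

1.17 km

Net drop Δ = e − u = e − e ρ_c/ρ_m = e (ρ_m − ρ_c)/ρ_m.
e = Δ ρ_m/(ρ_m − ρ_c) = 0.2 km × 3390/580 = 1.17 km.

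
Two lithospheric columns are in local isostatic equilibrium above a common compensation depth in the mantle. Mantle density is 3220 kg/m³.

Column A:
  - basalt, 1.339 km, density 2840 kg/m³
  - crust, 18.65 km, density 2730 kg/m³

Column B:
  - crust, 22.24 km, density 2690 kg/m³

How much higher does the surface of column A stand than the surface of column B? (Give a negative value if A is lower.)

−0.665 km

For any compensation level in the mantle, the mantle terms cancel and isostasy reduces to e = (Σt_A − Σt_B) − (Σ(ρt)_A − Σ(ρt)_B) / ρ_m.
Σt_A = 19.989 km; Σt_B = 22.24 km; Σ(ρt)_A = 54717.26; Σ(ρt)_B = 59825.6 (in km·kg/m³).
e = (19.989 − 22.24) − (54717.26 − 59825.6) / 3220 = −0.665 km.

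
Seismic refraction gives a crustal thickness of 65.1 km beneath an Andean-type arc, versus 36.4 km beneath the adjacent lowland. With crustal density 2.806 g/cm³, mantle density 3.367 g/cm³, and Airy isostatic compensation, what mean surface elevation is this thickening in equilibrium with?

Excess crust Δ = 65.1 km − 36.4 km = 28.7 km, split between elevation h and root r with h + r = Δ.
Airy balance ρ_c h = (ρ_m − ρ_c) r gives r = h ρ_c/(ρ_m − ρ_c), so h (1 + ρ_c/(ρ_m − ρ_c)) = Δ, i.e. h = Δ (ρ_m − ρ_c)/ρ_m.
h = 28.7 km × 0.561/3.367 = 4.78 km.

4.78 km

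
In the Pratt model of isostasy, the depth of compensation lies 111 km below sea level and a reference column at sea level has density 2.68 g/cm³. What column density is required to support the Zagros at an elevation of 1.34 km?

2.65 g/cm³

Pratt balance: ρ_ref D = ρ (D + h).
ρ = ρ_ref D/(D + h) = 2.68 × 111 km/(111 km + 1.34 km) = 2.65 g/cm³.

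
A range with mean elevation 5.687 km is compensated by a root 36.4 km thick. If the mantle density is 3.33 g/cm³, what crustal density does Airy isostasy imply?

ρ_c h = (ρ_m − ρ_c) r → ρ_c (h + r) = ρ_m r → ρ_c = ρ_m r / (h + r).
ρ_c = 3.33 × 36.4 km / (5.687 km + 36.4 km) = 2.88 g/cm³.

2.88 g/cm³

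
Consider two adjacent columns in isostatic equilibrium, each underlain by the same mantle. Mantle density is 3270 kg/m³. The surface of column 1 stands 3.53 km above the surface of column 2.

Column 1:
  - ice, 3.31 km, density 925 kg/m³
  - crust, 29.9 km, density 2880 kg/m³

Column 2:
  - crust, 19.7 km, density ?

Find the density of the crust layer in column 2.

Take the compensation level at the base of the deeper column (depth z_c below the surface of column 1) and equate Σ ρ_i t_i down to z_c; mantle fills any gap and the z_c terms cancel.
Column 1: 3.31×925 + 29.9×2880 + (z_c − 33.21)×3270
Column 2: 3.53×0 + 19.7×ρ + (z_c − 3.53 − 19.7)×3270
The z_c×3270 term appears on both sides and cancels. Collect the known terms of each column as K = Σ(ρt)_known − 3270 × (depth of known layers): K_1 = 89173.75 − 3270×33.21 = −19422.95; K_2 = 0 − 3270×(3.53 + 19.7) = −75962.1.
Balance: K_1 = K_2 + 19.7×ρ, so ρ = (K_1 − K_2)/19.7 = 56539.2/19.7 = 2870 kg/m³.

2870 kg/m³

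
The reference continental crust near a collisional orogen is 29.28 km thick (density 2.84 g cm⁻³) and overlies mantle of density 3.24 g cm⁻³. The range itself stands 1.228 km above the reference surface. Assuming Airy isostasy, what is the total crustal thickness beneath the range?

39.2 km

Root depth r = h ρ_c / (ρ_m − ρ_c) = 1.228 km × 2.84 / 0.4 = 8.719 km.
Total thickness = T + h + r = 29.28 km + 1.228 km + 8.719 km = 39.2 km.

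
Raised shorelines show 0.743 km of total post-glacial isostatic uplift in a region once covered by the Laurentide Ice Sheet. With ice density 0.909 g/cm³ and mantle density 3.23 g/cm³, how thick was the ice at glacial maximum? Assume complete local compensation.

u = t ρ_ice/ρ_m → t = u ρ_m/ρ_ice = 0.743 km × 3.23/0.909 = 2.64 km.

2.64 km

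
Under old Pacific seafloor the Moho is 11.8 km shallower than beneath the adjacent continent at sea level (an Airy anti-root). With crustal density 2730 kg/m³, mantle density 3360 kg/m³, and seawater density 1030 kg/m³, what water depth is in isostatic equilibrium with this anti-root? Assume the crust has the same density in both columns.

4.37 km

Replacing a thickness d of crust by seawater at the top must be balanced by replacing crust with mantle at the base: d (ρ_c − ρ_w) = a (ρ_m − ρ_c).
d = a (ρ_m − ρ_c)/(ρ_c − ρ_w) = 11.8 km × 630/1700 = 4.37 km.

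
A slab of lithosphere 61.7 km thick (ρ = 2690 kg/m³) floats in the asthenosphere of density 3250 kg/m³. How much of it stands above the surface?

10.6 km

Floating equilibrium: submerged depth d = t ρ_obj/ρ_fluid = 61.7 km × 2690/3250 = 51.07 km.
Freeboard = t − d = 61.7 km − 51.07 km = 10.6 km.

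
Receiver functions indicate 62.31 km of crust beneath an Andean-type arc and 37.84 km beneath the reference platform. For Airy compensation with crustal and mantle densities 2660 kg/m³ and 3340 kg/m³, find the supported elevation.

Excess crust Δ = 62.31 km − 37.84 km = 24.47 km, split between elevation h and root r with h + r = Δ.
Airy balance ρ_c h = (ρ_m − ρ_c) r gives r = h ρ_c/(ρ_m − ρ_c), so h (1 + ρ_c/(ρ_m − ρ_c)) = Δ, i.e. h = Δ (ρ_m − ρ_c)/ρ_m.
h = 24.47 km × 680/3340 = 4.98 km.

4.98 km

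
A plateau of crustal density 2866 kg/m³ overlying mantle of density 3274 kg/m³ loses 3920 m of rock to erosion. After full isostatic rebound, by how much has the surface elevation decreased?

489 m

Rebound u = e ρ_c/ρ_m = 3920 m × 2866/3274 = 3431 m.
Net surface drop = e − u = 3920 m − 3431 m = e (ρ_m − ρ_c)/ρ_m = 489 m.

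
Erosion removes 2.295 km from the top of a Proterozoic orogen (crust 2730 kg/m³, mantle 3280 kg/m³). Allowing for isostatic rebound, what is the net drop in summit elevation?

Rebound u = e ρ_c/ρ_m = 2.295 km × 2730/3280 = 1.91 km.
Net surface drop = e − u = 2.295 km − 1.91 km = e (ρ_m − ρ_c)/ρ_m = 0.385 km.

0.385 km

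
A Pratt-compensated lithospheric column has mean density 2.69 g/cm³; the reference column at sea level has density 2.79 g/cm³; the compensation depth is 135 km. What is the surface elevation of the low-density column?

ρ_ref D = ρ (D + h) → h = D (ρ_ref − ρ)/ρ.
h = 135 km × (2.79 − 2.69)/2.69 = 5.02 km.

5.02 km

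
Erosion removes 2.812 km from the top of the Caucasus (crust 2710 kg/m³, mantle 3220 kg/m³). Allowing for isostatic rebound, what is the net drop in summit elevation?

0.445 km

Rebound u = e ρ_c/ρ_m = 2.812 km × 2710/3220 = 2.367 km.
Net surface drop = e − u = 2.812 km − 2.367 km = e (ρ_m − ρ_c)/ρ_m = 0.445 km.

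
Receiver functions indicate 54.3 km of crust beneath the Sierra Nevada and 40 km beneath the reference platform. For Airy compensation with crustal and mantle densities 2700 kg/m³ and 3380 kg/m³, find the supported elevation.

Excess crust Δ = 54.3 km − 40 km = 14.3 km, split between elevation h and root r with h + r = Δ.
Airy balance ρ_c h = (ρ_m − ρ_c) r gives r = h ρ_c/(ρ_m − ρ_c), so h (1 + ρ_c/(ρ_m − ρ_c)) = Δ, i.e. h = Δ (ρ_m − ρ_c)/ρ_m.
h = 14.3 km × 680/3380 = 2.88 km.

2.88 km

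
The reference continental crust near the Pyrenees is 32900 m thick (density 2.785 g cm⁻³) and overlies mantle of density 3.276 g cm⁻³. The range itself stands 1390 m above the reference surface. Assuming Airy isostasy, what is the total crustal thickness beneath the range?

Root depth r = h ρ_c / (ρ_m − ρ_c) = 1390 m × 2.785 / 0.491 = 7884 m.
Total thickness = T + h + r = 32900 m + 1390 m + 7884 m = 42200 m.

42200 m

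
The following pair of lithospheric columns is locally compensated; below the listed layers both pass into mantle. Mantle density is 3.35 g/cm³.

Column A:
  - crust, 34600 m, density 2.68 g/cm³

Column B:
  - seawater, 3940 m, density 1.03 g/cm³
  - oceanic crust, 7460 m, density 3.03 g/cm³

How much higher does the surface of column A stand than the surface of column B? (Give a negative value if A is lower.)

For any compensation level in the mantle, the mantle terms cancel and isostasy reduces to e = (Σt_A − Σt_B) − (Σ(ρt)_A − Σ(ρt)_B) / ρ_m.
Σt_A = 34600 m; Σt_B = 11400 m; Σ(ρt)_A = 92728; Σ(ρt)_B = 26662 (in m·g/cm³).
e = (34600 − 11400) − (92728 − 26662) / 3.35 = 3480 m.

3480 m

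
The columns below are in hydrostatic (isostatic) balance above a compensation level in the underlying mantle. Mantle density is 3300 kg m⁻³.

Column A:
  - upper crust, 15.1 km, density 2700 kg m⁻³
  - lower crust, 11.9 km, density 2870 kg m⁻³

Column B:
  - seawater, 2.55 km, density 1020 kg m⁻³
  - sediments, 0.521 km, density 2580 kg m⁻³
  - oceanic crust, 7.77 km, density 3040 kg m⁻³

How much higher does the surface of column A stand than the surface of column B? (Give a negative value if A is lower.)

For any compensation level in the mantle, the mantle terms cancel and isostasy reduces to e = (Σt_A − Σt_B) − (Σ(ρt)_A − Σ(ρt)_B) / ρ_m.
Σt_A = 27 km; Σt_B = 10.841 km; Σ(ρt)_A = 74923; Σ(ρt)_B = 27565.98 (in km·kg m⁻³).
e = (27 − 10.841) − (74923 − 27565.98) / 3300 = 1.81 km.

1.81 km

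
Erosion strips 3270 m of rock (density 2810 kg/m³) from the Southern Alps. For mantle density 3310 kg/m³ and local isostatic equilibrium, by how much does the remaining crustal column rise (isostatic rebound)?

Unloading: uplift u = e ρ_c/ρ_m = 3270 m × 2810/3310 = 2780 m.

2780 m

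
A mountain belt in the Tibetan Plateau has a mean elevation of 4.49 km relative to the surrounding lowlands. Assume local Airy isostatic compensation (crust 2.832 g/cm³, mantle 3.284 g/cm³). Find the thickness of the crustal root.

In Airy isostatic equilibrium: the weight of the topography is balanced by the buoyancy of the root, ρ_c h = (ρ_m − ρ_c) r.
r = h · ρ_c / (ρ_m − ρ_c) = 4.49 km × 2.832 / (3.284 − 2.832) = 28.1 km.

28.1 km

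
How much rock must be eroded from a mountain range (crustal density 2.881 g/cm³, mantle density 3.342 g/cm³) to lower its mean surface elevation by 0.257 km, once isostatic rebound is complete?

Net drop Δ = e − u = e − e ρ_c/ρ_m = e (ρ_m − ρ_c)/ρ_m.
e = Δ ρ_m/(ρ_m − ρ_c) = 0.257 km × 3.342/0.461 = 1.86 km.

1.86 km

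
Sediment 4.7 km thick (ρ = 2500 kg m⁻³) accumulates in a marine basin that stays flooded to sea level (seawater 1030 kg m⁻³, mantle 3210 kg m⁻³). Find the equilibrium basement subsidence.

3.17 km

Submarine loading: the sediment displaces seawater, and the subsidence is in turn flooded, so s (ρ_m − ρ_w) = t (ρ_sed − ρ_w).
s = 4.7 km × (2500 − 1030) / (3210 − 1030) = 3.17 km.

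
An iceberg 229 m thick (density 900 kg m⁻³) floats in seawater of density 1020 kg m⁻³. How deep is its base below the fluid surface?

202 m

Draft d = t ρ_obj/ρ_fluid = 229 m × 900/1020 = 202 m.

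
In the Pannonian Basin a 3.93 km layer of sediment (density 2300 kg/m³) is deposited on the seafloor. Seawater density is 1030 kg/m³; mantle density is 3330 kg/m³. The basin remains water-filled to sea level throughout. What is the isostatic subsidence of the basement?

2.17 km

Submarine loading: the sediment displaces seawater, and the subsidence is in turn flooded, so s (ρ_m − ρ_w) = t (ρ_sed − ρ_w).
s = 3.93 km × (2300 − 1030) / (3330 − 1030) = 2.17 km.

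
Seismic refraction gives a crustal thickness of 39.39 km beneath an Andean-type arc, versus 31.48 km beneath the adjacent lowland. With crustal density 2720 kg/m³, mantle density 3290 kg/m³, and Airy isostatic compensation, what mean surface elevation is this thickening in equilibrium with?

1.37 km

Excess crust Δ = 39.39 km − 31.48 km = 7.91 km, split between elevation h and root r with h + r = Δ.
Airy balance ρ_c h = (ρ_m − ρ_c) r gives r = h ρ_c/(ρ_m − ρ_c), so h (1 + ρ_c/(ρ_m − ρ_c)) = Δ, i.e. h = Δ (ρ_m − ρ_c)/ρ_m.
h = 7.91 km × 570/3290 = 1.37 km.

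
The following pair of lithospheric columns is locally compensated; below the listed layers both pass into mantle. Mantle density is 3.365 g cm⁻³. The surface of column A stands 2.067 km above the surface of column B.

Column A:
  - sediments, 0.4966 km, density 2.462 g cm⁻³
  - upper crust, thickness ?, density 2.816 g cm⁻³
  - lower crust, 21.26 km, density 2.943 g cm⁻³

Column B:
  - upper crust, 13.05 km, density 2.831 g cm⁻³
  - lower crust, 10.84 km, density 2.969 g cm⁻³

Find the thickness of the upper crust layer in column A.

Take the compensation level at the base of the deeper column (depth z_c below the surface of column A) and equate Σ ρ_i t_i down to z_c; mantle fills any gap and the z_c terms cancel.
Column A: 0.4966×2.462 + x×2.816 + 21.26×2.943 + (z_c − 21.7566 − x)×3.365
Column B: 2.067×0 + 13.05×2.831 + 10.84×2.969 + (z_c − 2.067 − 23.89)×3.365
The z_c×3.365 term appears on both sides and cancels. Collect the known terms of each column as K = Σ(ρt)_known − 3.365 × (depth of known layers): K_A = 63.7908092 − 3.365×21.7566 = −9.4201498; K_B = 69.12851 − 3.365×(2.067 + 23.89) = −18.216795.
Balance: K_A − x×(3.365 − 2.816) = K_B, so x = (K_A − K_B)/(3.365 − 2.816) = 8.79665/0.549 = 16 km.

16 km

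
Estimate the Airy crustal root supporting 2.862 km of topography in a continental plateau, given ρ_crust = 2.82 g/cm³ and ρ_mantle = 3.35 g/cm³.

15.2 km

For local isostatic compensation: the weight of the topography is balanced by the buoyancy of the root, ρ_c h = (ρ_m − ρ_c) r.
r = h · ρ_c / (ρ_m − ρ_c) = 2.862 km × 2.82 / (3.35 − 2.82) = 15.2 km.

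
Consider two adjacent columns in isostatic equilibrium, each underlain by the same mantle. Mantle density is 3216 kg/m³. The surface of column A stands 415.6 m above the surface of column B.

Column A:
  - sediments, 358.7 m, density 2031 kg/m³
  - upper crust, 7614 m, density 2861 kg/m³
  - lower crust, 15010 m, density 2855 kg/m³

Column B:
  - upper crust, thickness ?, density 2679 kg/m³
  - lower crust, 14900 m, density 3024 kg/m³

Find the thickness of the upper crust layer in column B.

Take the compensation level at the base of the deeper column (depth z_c below the surface of column A) and equate Σ ρ_i t_i down to z_c; mantle fills any gap and the z_c terms cancel.
Column A: 358.7×2031 + 7614×2861 + 15010×2855 + (z_c − 22982.7)×3216
Column B: 415.6×0 + x×2679 + 14900×3024 + (z_c − 415.6 − 14900 − x)×3216
The z_c×3216 term appears on both sides and cancels. Collect the known terms of each column as K = Σ(ρt)_known − 3216 × (depth of known layers): K_A = 65365723.7 − 3216×22982.7 = −8546639.5; K_B = 45057600 − 3216×(415.6 + 14900) = −4197369.6.
Balance: K_A = K_B − x×(3216 − 2679), so x = (K_B − K_A)/(3216 − 2679) = 4349270/537 = 8100 m.

8100 m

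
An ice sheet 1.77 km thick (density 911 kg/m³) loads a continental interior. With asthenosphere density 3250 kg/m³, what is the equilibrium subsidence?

Isostatic balance requires: the ice load ρ_ice t is balanced by mantle displaced below, ρ_m s.
s = t ρ_ice / ρ_m = 1.77 km × 911/3250 = 0.496 km.

0.496 km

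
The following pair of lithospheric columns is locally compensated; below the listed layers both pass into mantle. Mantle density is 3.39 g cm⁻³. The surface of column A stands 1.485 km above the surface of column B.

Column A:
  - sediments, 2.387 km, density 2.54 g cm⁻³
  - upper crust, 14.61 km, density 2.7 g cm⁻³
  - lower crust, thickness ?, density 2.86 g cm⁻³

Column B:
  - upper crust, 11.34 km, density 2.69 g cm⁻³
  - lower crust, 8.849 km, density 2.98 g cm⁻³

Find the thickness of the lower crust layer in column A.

Take the compensation level at the base of the deeper column (depth z_c below the surface of column A) and equate Σ ρ_i t_i down to z_c; mantle fills any gap and the z_c terms cancel.
Column A: 2.387×2.54 + 14.61×2.7 + x×2.86 + (z_c − 16.997 − x)×3.39
Column B: 1.485×0 + 11.34×2.69 + 8.849×2.98 + (z_c − 1.485 − 20.189)×3.39
The z_c×3.39 term appears on both sides and cancels. Collect the known terms of each column as K = Σ(ρt)_known − 3.39 × (depth of known layers): K_A = 45.50998 − 3.39×16.997 = −12.10985; K_B = 56.87462 − 3.39×(1.485 + 20.189) = −16.60024.
Balance: K_A − x×(3.39 − 2.86) = K_B, so x = (K_A − K_B)/(3.39 − 2.86) = 4.49039/0.53 = 8.47 km.

8.47 km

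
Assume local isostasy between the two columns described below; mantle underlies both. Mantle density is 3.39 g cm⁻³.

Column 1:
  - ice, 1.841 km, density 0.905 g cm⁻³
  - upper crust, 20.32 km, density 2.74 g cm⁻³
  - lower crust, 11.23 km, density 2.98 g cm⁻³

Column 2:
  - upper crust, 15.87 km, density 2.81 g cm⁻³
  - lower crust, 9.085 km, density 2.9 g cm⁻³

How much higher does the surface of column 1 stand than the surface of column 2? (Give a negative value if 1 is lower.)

2.58 km

For any compensation level in the mantle, the mantle terms cancel and isostasy reduces to e = (Σt_1 − Σt_2) − (Σ(ρt)_1 − Σ(ρt)_2) / ρ_m.
Σt_1 = 33.391 km; Σt_2 = 24.955 km; Σ(ρt)_1 = 90.808305; Σ(ρt)_2 = 70.9412 (in km·g cm⁻³).
e = (33.391 − 24.955) − (90.808305 − 70.9412) / 3.39 = 2.58 km.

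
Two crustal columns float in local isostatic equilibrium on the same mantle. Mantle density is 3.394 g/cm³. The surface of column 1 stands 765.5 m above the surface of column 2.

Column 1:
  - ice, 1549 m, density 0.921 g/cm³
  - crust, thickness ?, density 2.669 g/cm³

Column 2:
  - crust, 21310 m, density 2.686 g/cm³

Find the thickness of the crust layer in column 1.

Take the compensation level at the base of the deeper column (depth z_c below the surface of column 1) and equate Σ ρ_i t_i down to z_c; mantle fills any gap and the z_c terms cancel.
Column 1: 1549×0.921 + x×2.669 + (z_c − 1549 − x)×3.394
Column 2: 765.5×0 + 21310×2.686 + (z_c − 765.5 − 21310)×3.394
The z_c×3.394 term appears on both sides and cancels. Collect the known terms of each column as K = Σ(ρt)_known − 3.394 × (depth of known layers): K_1 = 1426.629 − 3.394×1549 = −3830.677; K_2 = 57238.66 − 3.394×(765.5 + 21310) = −17685.587.
Balance: K_1 − x×(3.394 − 2.669) = K_2, so x = (K_1 − K_2)/(3.394 − 2.669) = 13854.9/0.725 = 19100 m.

19100 m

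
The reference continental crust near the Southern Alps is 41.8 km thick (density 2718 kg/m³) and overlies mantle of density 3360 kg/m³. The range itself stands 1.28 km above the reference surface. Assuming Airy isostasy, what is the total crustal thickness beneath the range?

48.5 km

Root depth r = h ρ_c / (ρ_m − ρ_c) = 1.28 km × 2718 / 642 = 5.419 km.
Total thickness = T + h + r = 41.8 km + 1.28 km + 5.419 km = 48.5 km.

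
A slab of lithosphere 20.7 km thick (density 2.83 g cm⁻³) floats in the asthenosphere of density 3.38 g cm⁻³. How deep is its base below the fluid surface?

Draft d = t ρ_obj/ρ_fluid = 20.7 km × 2.83/3.38 = 17.3 km.

17.3 km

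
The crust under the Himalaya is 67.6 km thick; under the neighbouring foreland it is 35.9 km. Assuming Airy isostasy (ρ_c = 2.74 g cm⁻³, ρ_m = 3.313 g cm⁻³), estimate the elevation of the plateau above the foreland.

5.48 km

Excess crust Δ = 67.6 km − 35.9 km = 31.7 km, split between elevation h and root r with h + r = Δ.
Airy balance ρ_c h = (ρ_m − ρ_c) r gives r = h ρ_c/(ρ_m − ρ_c), so h (1 + ρ_c/(ρ_m − ρ_c)) = Δ, i.e. h = Δ (ρ_m − ρ_c)/ρ_m.
h = 31.7 km × 0.573/3.313 = 5.48 km.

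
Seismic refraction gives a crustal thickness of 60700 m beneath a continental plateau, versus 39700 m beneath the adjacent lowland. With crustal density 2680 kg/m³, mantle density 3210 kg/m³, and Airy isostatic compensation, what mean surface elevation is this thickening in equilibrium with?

3470 m

Excess crust Δ = 60700 m − 39700 m = 21000 m, split between elevation h and root r with h + r = Δ.
Airy balance ρ_c h = (ρ_m − ρ_c) r gives r = h ρ_c/(ρ_m − ρ_c), so h (1 + ρ_c/(ρ_m − ρ_c)) = Δ, i.e. h = Δ (ρ_m − ρ_c)/ρ_m.
h = 21000 m × 530/3210 = 3470 m.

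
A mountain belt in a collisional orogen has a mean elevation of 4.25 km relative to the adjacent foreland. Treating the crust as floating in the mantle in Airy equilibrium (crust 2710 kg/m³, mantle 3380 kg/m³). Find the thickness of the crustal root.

Balancing pressure at the compensation depth: the weight of the topography is balanced by the buoyancy of the root, ρ_c h = (ρ_m − ρ_c) r.
r = h · ρ_c / (ρ_m − ρ_c) = 4.25 km × 2710 / (3380 − 2710) = 17.2 km.

17.2 km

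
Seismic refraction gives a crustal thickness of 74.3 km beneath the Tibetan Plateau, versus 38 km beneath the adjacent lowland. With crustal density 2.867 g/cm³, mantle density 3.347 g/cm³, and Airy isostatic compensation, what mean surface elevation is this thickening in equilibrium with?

Excess crust Δ = 74.3 km − 38 km = 36.3 km, split between elevation h and root r with h + r = Δ.
Airy balance ρ_c h = (ρ_m − ρ_c) r gives r = h ρ_c/(ρ_m − ρ_c), so h (1 + ρ_c/(ρ_m − ρ_c)) = Δ, i.e. h = Δ (ρ_m − ρ_c)/ρ_m.
h = 36.3 km × 0.48/3.347 = 5.21 km.

5.21 km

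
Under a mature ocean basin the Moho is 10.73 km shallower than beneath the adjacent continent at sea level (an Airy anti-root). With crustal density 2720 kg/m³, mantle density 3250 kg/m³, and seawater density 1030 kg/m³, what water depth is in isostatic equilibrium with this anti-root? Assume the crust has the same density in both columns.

Replacing a thickness d of crust by seawater at the top must be balanced by replacing crust with mantle at the base: d (ρ_c − ρ_w) = a (ρ_m − ρ_c).
d = a (ρ_m − ρ_c)/(ρ_c − ρ_w) = 10.73 km × 530/1690 = 3.37 km.

3.37 km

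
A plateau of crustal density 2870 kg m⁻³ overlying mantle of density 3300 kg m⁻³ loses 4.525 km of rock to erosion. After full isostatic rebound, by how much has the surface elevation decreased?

0.59 km

Rebound u = e ρ_c/ρ_m = 4.525 km × 2870/3300 = 3.935 km.
Net surface drop = e − u = 4.525 km − 3.935 km = e (ρ_m − ρ_c)/ρ_m = 0.59 km.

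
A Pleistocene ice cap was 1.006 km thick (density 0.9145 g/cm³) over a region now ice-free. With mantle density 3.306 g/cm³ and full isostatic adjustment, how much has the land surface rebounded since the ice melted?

Removing the load lets mantle flow back in; uplift u satisfies ρ_ice t = ρ_m u.
u = t ρ_ice/ρ_m = 1.006 km × 0.9145/3.306 = 0.278 km.

0.278 km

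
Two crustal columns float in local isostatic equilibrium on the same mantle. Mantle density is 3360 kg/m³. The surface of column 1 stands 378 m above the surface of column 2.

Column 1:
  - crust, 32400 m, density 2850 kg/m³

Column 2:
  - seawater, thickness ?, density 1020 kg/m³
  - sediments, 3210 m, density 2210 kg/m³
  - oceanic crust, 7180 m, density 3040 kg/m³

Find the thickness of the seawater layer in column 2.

Take the compensation level at the base of the deeper column (depth z_c below the surface of column 1) and equate Σ ρ_i t_i down to z_c; mantle fills any gap and the z_c terms cancel.
Column 1: 32400×2850 + (z_c − 32400)×3360
Column 2: 378×0 + x×1020 + 3210×2210 + 7180×3040 + (z_c − 378 − 10390 − x)×3360
The z_c×3360 term appears on both sides and cancels. Collect the known terms of each column as K = Σ(ρt)_known − 3360 × (depth of known layers): K_1 = 92340000 − 3360×32400 = −16524000; K_2 = 28921300 − 3360×(378 + 10390) = −7259180.
Balance: K_1 = K_2 − x×(3360 − 1020), so x = (K_2 − K_1)/(3360 − 1020) = 9264820/2340 = 3960 m.

3960 m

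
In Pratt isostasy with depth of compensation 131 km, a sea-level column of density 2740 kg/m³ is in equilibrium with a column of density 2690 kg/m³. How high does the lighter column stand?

ρ_ref D = ρ (D + h) → h = D (ρ_ref − ρ)/ρ.
h = 131 km × (2740 − 2690)/2690 = 2.43 km.

2.43 km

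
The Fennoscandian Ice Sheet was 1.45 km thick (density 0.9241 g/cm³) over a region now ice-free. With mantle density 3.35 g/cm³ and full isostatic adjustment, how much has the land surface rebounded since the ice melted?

Removing the load lets mantle flow back in; uplift u satisfies ρ_ice t = ρ_m u.
u = t ρ_ice/ρ_m = 1.45 km × 0.9241/3.35 = 0.4 km.

0.4 km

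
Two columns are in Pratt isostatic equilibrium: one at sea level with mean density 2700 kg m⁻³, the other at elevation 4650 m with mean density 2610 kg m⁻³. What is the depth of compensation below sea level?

135000 m

ρ_ref D = ρ (D + h) → D (ρ_ref − ρ) = ρ h.
D = ρ h/(ρ_ref − ρ) = 2610 × 4650 m/(2700 − 2610) = 135000 m.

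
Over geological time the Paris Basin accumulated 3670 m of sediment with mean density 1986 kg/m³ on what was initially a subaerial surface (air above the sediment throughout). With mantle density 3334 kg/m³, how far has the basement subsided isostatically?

2190 m

Subaerial load: s = t ρ_sed / ρ_m = 3670 m × 1986/3334 = 2190 m.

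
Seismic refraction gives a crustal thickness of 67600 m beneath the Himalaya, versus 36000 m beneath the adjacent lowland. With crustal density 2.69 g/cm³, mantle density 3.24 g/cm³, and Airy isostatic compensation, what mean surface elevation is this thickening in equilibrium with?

5360 m

Excess crust Δ = 67600 m − 36000 m = 31600 m, split between elevation h and root r with h + r = Δ.
Airy balance ρ_c h = (ρ_m − ρ_c) r gives r = h ρ_c/(ρ_m − ρ_c), so h (1 + ρ_c/(ρ_m − ρ_c)) = Δ, i.e. h = Δ (ρ_m − ρ_c)/ρ_m.
h = 31600 m × 0.55/3.24 = 5360 m.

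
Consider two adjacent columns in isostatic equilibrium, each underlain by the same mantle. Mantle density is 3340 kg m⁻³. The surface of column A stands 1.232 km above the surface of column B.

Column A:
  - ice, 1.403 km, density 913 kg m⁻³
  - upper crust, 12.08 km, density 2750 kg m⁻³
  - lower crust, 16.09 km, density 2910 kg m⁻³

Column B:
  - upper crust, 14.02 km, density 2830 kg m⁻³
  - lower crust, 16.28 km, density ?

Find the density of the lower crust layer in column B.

Take the compensation level at the base of the deeper column (depth z_c below the surface of column A) and equate Σ ρ_i t_i down to z_c; mantle fills any gap and the z_c terms cancel.
Column A: 1.403×913 + 12.08×2750 + 16.09×2910 + (z_c − 29.573)×3340
Column B: 1.232×0 + 14.02×2830 + 16.28×ρ + (z_c − 1.232 − 30.3)×3340
The z_c×3340 term appears on both sides and cancels. Collect the known terms of each column as K = Σ(ρt)_known − 3340 × (depth of known layers): K_A = 81322.839 − 3340×29.573 = −17450.981; K_B = 39676.6 − 3340×(1.232 + 30.3) = −65640.28.
Balance: K_A = K_B + 16.28×ρ, so ρ = (K_A − K_B)/16.28 = 48189.3/16.28 = 2960 kg m⁻³.

2960 kg m⁻³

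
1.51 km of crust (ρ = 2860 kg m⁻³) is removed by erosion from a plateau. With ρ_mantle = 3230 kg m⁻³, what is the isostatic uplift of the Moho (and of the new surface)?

Unloading: uplift u = e ρ_c/ρ_m = 1.51 km × 2860/3230 = 1.34 km.

1.34 km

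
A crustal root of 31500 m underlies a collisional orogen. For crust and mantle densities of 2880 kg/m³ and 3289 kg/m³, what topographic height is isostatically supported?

Balancing pressure at the compensation depth: ρ_c h = (ρ_m − ρ_c) r.
h = r (ρ_m − ρ_c) / ρ_c = 31500 m × (3289 − 2880) / 2880 = 4470 m.

4470 m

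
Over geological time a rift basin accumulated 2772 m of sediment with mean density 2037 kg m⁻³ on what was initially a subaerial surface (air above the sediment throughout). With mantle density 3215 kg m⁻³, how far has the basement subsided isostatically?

Subaerial load: s = t ρ_sed / ρ_m = 2772 m × 2037/3215 = 1760 m.

1760 m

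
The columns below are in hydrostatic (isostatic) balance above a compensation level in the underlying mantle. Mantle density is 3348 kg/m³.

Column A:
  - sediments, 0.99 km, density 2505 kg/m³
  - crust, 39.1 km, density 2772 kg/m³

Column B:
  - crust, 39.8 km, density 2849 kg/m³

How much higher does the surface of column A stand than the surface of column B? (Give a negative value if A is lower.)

For any compensation level in the mantle, the mantle terms cancel and isostasy reduces to e = (Σt_A − Σt_B) − (Σ(ρt)_A − Σ(ρt)_B) / ρ_m.
Σt_A = 40.09 km; Σt_B = 39.8 km; Σ(ρt)_A = 110865.15; Σ(ρt)_B = 113390.2 (in km·kg/m³).
e = (40.09 − 39.8) − (110865.15 − 113390.2) / 3348 = 1.04 km.

1.04 km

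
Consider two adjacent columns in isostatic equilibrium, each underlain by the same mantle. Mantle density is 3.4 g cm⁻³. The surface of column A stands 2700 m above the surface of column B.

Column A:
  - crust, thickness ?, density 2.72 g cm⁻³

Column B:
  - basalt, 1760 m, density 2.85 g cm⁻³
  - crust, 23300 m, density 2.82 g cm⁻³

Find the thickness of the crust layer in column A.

34800 m

Take the compensation level at the base of the deeper column (depth z_c below the surface of column A) and equate Σ ρ_i t_i down to z_c; mantle fills any gap and the z_c terms cancel.
Column A: x×2.72 + (z_c − 0 − x)×3.4
Column B: 2700×0 + 1760×2.85 + 23300×2.82 + (z_c − 2700 − 25060)×3.4
The z_c×3.4 term appears on both sides and cancels. Collect the known terms of each column as K = Σ(ρt)_known − 3.4 × (depth of known layers): K_A = 0 − 3.4×0 = 0; K_B = 70722 − 3.4×(2700 + 25060) = −23662.
Balance: K_A − x×(3.4 − 2.72) = K_B, so x = (K_A − K_B)/(3.4 − 2.72) = 23662/0.68 = 34800 m.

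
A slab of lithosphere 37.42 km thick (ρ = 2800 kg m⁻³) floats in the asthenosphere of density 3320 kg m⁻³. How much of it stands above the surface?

5.86 km

Floating equilibrium: submerged depth d = t ρ_obj/ρ_fluid = 37.42 km × 2800/3320 = 31.56 km.
Freeboard = t − d = 37.42 km − 31.56 km = 5.86 km.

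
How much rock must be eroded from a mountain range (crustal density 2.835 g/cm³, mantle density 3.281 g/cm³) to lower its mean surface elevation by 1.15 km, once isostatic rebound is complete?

8.46 km

Net drop Δ = e − u = e − e ρ_c/ρ_m = e (ρ_m − ρ_c)/ρ_m.
e = Δ ρ_m/(ρ_m − ρ_c) = 1.15 km × 3.281/0.446 = 8.46 km.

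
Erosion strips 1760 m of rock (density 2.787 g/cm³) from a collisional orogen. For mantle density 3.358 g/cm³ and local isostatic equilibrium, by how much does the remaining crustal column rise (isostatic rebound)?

1460 m

Unloading: uplift u = e ρ_c/ρ_m = 1760 m × 2.787/3.358 = 1460 m.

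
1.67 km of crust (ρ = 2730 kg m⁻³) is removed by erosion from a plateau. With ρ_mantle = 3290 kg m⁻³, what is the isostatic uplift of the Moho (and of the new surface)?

1.39 km

Unloading: uplift u = e ρ_c/ρ_m = 1.67 km × 2730/3290 = 1.39 km.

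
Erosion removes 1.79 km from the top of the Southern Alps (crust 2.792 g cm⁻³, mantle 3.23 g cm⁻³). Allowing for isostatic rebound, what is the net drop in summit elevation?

Rebound u = e ρ_c/ρ_m = 1.79 km × 2.792/3.23 = 1.547 km.
Net surface drop = e − u = 1.79 km − 1.547 km = e (ρ_m − ρ_c)/ρ_m = 0.243 km.

0.243 km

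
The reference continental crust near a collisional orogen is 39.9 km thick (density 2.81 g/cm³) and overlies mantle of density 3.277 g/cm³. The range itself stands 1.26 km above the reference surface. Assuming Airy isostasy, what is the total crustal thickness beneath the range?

48.7 km

Root depth r = h ρ_c / (ρ_m − ρ_c) = 1.26 km × 2.81 / 0.467 = 7.582 km.
Total thickness = T + h + r = 39.9 km + 1.26 km + 7.582 km = 48.7 km.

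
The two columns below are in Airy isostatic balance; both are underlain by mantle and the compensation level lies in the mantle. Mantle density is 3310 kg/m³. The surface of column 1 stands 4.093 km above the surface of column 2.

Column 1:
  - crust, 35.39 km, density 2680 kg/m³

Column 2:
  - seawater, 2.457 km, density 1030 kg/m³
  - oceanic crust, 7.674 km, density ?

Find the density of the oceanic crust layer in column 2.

Take the compensation level at the base of the deeper column (depth z_c below the surface of column 1) and equate Σ ρ_i t_i down to z_c; mantle fills any gap and the z_c terms cancel.
Column 1: 35.39×2680 + (z_c − 35.39)×3310
Column 2: 4.093×0 + 2.457×1030 + 7.674×ρ + (z_c − 4.093 − 10.131)×3310
The z_c×3310 term appears on both sides and cancels. Collect the known terms of each column as K = Σ(ρt)_known − 3310 × (depth of known layers): K_1 = 94845.2 − 3310×35.39 = −22295.7; K_2 = 2530.71 − 3310×(4.093 + 10.131) = −44550.73.
Balance: K_1 = K_2 + 7.674×ρ, so ρ = (K_1 − K_2)/7.674 = 22255/7.674 = 2900 kg/m³.

2900 kg/m³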